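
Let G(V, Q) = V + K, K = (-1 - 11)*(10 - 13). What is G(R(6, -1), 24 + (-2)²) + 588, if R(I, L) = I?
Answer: 630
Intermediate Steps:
K = 36 (K = -12*(-3) = 36)
G(V, Q) = 36 + V (G(V, Q) = V + 36 = 36 + V)
G(R(6, -1), 24 + (-2)²) + 588 = (36 + 6) + 588 = 42 + 588 = 630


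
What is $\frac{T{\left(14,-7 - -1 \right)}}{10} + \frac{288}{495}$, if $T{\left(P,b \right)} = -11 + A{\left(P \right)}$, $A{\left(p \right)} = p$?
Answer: $\frac{97}{110} \approx 0.88182$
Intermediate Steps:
$T{\left(P,b \right)} = -11 + P$
$\frac{T{\left(14,-7 - -1 \right)}}{10} + \frac{288}{495} = \frac{-11 + 14}{10} + \frac{288}{495} = 3 \cdot \frac{1}{10} + 288 \cdot \frac{1}{495} = \frac{3}{10} + \frac{32}{55} = \frac{97}{110}$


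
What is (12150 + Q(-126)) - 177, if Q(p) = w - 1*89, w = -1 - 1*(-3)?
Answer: 11886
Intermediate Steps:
w = 2 (w = -1 + 3 = 2)
Q(p) = -87 (Q(p) = 2 - 1*89 = 2 - 89 = -87)
(12150 + Q(-126)) - 177 = (12150 - 87) - 177 = 12063 - 177 = 11886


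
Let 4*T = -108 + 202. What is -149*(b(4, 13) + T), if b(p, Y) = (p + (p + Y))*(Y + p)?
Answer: -113389/2 ≈ -56695.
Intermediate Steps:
T = 47/2 (T = (-108 + 202)/4 = (1/4)*94 = 47/2 ≈ 23.500)
b(p, Y) = (Y + p)*(Y + 2*p) (b(p, Y) = (p + (Y + p))*(Y + p) = (Y + 2*p)*(Y + p) = (Y + p)*(Y + 2*p))
-149*(b(4, 13) + T) = -149*((13**2 + 2*4**2 + 3*13*4) + 47/2) = -149*((169 + 2*16 + 156) + 47/2) = -149*((169 + 32 + 156) + 47/2) = -149*(357 + 47/2) = -149*761/2 = -113389/2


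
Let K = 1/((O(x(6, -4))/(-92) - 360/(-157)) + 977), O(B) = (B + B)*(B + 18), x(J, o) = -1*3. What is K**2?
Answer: 52157284/50119589271361 ≈ 1.0407e-6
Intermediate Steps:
x(J, o) = -3
O(B) = 2*B*(18 + B) (O(B) = (2*B)*(18 + B) = 2*B*(18 + B))
K = 7222/7079519 (K = 1/(((2*(-3)*(18 - 3))/(-92) - 360/(-157)) + 977) = 1/(((2*(-3)*15)*(-1/92) - 360*(-1/157)) + 977) = 1/((-90*(-1/92) + 360/157) + 977) = 1/((45/46 + 360/157) + 977) = 1/(23625/7222 + 977) = 1/(7079519/7222) = 7222/7079519 ≈ 0.0010201)
K**2 = (7222/7079519)**2 = 52157284/50119589271361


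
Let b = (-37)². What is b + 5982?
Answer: 7351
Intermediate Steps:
b = 1369
b + 5982 = 1369 + 5982 = 7351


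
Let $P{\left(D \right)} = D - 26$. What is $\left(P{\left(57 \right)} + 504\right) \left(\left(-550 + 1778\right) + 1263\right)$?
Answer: $1332685$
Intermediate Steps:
$P{\left(D \right)} = -26 + D$
$\left(P{\left(57 \right)} + 504\right) \left(\left(-550 + 1778\right) + 1263\right) = \left(\left(-26 + 57\right) + 504\right) \left(\left(-550 + 1778\right) + 1263\right) = \left(31 + 504\right) \left(1228 + 1263\right) = 535 \cdot 2491 = 1332685$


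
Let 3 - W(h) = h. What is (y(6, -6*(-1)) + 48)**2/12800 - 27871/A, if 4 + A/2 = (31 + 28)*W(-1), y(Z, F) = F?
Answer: -5553059/92800 ≈ -59.839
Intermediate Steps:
W(h) = 3 - h
A = 464 (A = -8 + 2*((31 + 28)*(3 - 1*(-1))) = -8 + 2*(59*(3 + 1)) = -8 + 2*(59*4) = -8 + 2*236 = -8 + 472 = 464)
(y(6, -6*(-1)) + 48)**2/12800 - 27871/A = (-6*(-1) + 48)**2/12800 - 27871/464 = (6 + 48)**2*(1/12800) - 27871*1/464 = 54**2*(1/12800) - 27871/464 = 2916*(1/12800) - 27871/464 = 729/3200 - 27871/464 = -5553059/92800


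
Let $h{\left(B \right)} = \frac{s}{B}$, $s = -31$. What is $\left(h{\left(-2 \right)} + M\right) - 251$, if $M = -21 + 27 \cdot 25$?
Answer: $\frac{837}{2} \approx 418.5$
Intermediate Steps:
$h{\left(B \right)} = - \frac{31}{B}$
$M = 654$ ($M = -21 + 675 = 654$)
$\left(h{\left(-2 \right)} + M\right) - 251 = \left(- \frac{31}{-2} + 654\right) - 251 = \left(\left(-31\right) \left(- \frac{1}{2}\right) + 654\right) - 251 = \left(\frac{31}{2} + 654\right) - 251 = \frac{1339}{2} - 251 = \frac{837}{2}$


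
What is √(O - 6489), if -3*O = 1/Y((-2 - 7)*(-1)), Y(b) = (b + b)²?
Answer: I*√18921927/54 ≈ 80.554*I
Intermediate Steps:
Y(b) = 4*b² (Y(b) = (2*b)² = 4*b²)
O = -1/972 (O = -1/(4*(-2 - 7)²)/3 = -1/(3*(4*(-9*(-1))²)) = -1/(3*(4*9²)) = -1/(3*(4*81)) = -⅓/324 = -⅓*1/324 = -1/972 ≈ -0.0010288)
√(O - 6489) = √(-1/972 - 6489) = √(-6307309/972) = I*√18921927/54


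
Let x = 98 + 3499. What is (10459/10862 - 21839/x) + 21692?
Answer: 847320164693/39070614 ≈ 21687.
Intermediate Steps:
x = 3597
(10459/10862 - 21839/x) + 21692 = (10459/10862 - 21839/3597) + 21692 = -199594195/39070614 + 21692 = 847320164693/39070614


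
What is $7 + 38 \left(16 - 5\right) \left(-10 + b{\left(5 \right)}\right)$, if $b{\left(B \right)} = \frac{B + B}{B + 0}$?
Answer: $-3337$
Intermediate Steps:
$b{\left(B \right)} = 2$ ($b{\left(B \right)} = \frac{2 B}{B} = 2$)
$7 + 38 \left(16 - 5\right) \left(-10 + b{\left(5 \right)}\right) = 7 + 38 \left(16 - 5\right) \left(-10 + 2\right) = 7 + 38 \cdot 11 \left(-8\right) = 7 + 38 \left(-88\right) = 7 - 3344 = -3337$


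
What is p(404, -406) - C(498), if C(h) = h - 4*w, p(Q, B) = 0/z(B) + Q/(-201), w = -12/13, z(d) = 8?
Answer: -1316174/2613 ≈ -503.70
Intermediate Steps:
w = -12/13 (w = -12*1/13 = -12/13 ≈ -0.92308)
p(Q, B) = -Q/201 (p(Q, B) = 0/8 + Q/(-201) = 0*(1/8) + Q*(-1/201) = 0 - Q/201 = -Q/201)
C(h) = 48/13 + h (C(h) = h - 4*(-12/13) = h + 48/13 = 48/13 + h)
p(404, -406) - C(498) = -1/201*404 - (48/13 + 498) = -404/201 - 1*6522/13 = -404/201 - 6522/13 = -1316174/2613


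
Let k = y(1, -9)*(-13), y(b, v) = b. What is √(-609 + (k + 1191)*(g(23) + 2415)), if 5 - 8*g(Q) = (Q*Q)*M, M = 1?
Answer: √2767102 ≈ 1663.5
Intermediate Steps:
k = -13 (k = 1*(-13) = -13)
g(Q) = 5/8 - Q²/8 (g(Q) = 5/8 - Q*Q/8 = 5/8 - Q²/8)
√(-609 + (k + 1191)*(g(23) + 2415)) = √(-609 + (-13 + 1191)*((5/8 - ⅛*23²) + 2415)) = √(-609 + 1178*((5/8 - ⅛*529) + 2415)) = √(-609 + 1178*((5/8 - 529/8) + 2415)) = √(-609 + 1178*(-131/2 + 2415)) = √(-609 + 1178*(4699/2)) = √(-609 + 2767711) = √2767102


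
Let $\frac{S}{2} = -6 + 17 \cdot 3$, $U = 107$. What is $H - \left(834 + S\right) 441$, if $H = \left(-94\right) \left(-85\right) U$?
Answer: $447446$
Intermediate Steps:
$S = 90$ ($S = 2 \left(-6 + 17 \cdot 3\right) = 2 \left(-6 + 51\right) = 2 \cdot 45 = 90$)
$H = 854930$ ($H = \left(-94\right) \left(-85\right) 107 = 7990 \cdot 107 = 854930$)
$H - \left(834 + S\right) 441 = 854930 - \left(834 + 90\right) 441 = 854930 - 924 \cdot 441 = 854930 - 407484 = 447446$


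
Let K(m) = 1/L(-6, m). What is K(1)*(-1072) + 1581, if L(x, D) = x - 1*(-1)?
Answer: 8977/5 ≈ 1795.4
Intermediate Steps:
L(x, D) = 1 + x (L(x, D) = x + 1 = 1 + x)
K(m) = -⅕ (K(m) = 1/(1 - 6) = 1/(-5) = -⅕)
K(1)*(-1072) + 1581 = -⅕*(-1072) + 1581 = 1072/5 + 1581 = 8977/5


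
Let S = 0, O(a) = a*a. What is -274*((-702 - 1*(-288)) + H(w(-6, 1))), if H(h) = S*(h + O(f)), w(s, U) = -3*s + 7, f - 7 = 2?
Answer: 113436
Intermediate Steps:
f = 9 (f = 7 + 2 = 9)
O(a) = a²
w(s, U) = 7 - 3*s
H(h) = 0 (H(h) = 0*(h + 9²) = 0*(h + 81) = 0*(81 + h) = 0)
-274*((-702 - 1*(-288)) + H(w(-6, 1))) = -274*((-702 - 1*(-288)) + 0) = -274*((-702 + 288) + 0) = -274*(-414 + 0) = -274*(-414) = 113436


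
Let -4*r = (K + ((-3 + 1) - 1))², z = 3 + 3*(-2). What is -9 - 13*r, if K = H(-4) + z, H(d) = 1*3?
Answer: 81/4 ≈ 20.250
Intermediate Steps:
H(d) = 3
z = -3 (z = 3 - 6 = -3)
K = 0 (K = 3 - 3 = 0)
r = -9/4 (r = -(0 + ((-3 + 1) - 1))²/4 = -(0 + (-2 - 1))²/4 = -(0 - 3)²/4 = -¼*(-3)² = -¼*9 = -9/4 ≈ -2.2500)
-9 - 13*r = -9 - 13*(-9/4) = -9 + 117/4 = 81/4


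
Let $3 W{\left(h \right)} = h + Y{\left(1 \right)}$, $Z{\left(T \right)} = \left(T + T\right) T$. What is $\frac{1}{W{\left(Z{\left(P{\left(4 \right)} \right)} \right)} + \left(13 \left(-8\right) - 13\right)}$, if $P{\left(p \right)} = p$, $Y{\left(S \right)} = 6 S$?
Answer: $- \frac{3}{313} \approx -0.0095847$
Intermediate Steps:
$Z{\left(T \right)} = 2 T^{2}$ ($Z{\left(T \right)} = 2 T T = 2 T^{2}$)
$W{\left(h \right)} = 2 + \frac{h}{3}$ ($W{\left(h \right)} = \frac{h + 6 \cdot 1}{3} = \frac{h + 6}{3} = \frac{6 + h}{3} = 2 + \frac{h}{3}$)
$\frac{1}{W{\left(Z{\left(P{\left(4 \right)} \right)} \right)} + \left(13 \left(-8\right) - 13\right)} = \frac{1}{\left(2 + \frac{2 \cdot 4^{2}}{3}\right) + \left(13 \left(-8\right) - 13\right)} = \frac{1}{\left(2 + \frac{2 \cdot 16}{3}\right) - 117} = \frac{1}{\left(2 + \frac{1}{3} \cdot 32\right) - 117} = \frac{1}{\left(2 + \frac{32}{3}\right) - 117} = \frac{1}{\frac{38}{3} - 117} = \frac{1}{- \frac{313}{3}} = - \frac{3}{313}$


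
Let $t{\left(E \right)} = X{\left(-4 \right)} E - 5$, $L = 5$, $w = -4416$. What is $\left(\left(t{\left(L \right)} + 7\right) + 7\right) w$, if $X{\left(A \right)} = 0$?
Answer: $-39744$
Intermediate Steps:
$t{\left(E \right)} = -5$ ($t{\left(E \right)} = 0 E - 5 = 0 - 5 = -5$)
$\left(\left(t{\left(L \right)} + 7\right) + 7\right) w = \left(\left(-5 + 7\right) + 7\right) \left(-4416\right) = \left(2 + 7\right) \left(-4416\right) = 9 \left(-4416\right) = -39744$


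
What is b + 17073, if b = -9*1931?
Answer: -306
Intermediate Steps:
b = -17379
b + 17073 = -17379 + 17073 = -306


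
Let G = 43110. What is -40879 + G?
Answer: 2231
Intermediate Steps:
-40879 + G = -40879 + 43110 = 2231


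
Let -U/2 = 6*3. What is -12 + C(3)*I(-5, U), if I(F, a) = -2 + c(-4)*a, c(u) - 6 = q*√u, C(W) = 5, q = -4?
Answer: -1102 + 1440*I ≈ -1102.0 + 1440.0*I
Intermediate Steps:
U = -36 (U = -12*3 = -2*18 = -36)
c(u) = 6 - 4*√u
I(F, a) = -2 + a*(6 - 8*I) (I(F, a) = -2 + (6 - 8*I)*a = -2 + a*(6 - 8*I))
-12 + C(3)*I(-5, U) = -12 + 5*(-2 - 36*(6 - 8*I)) = -12 + 5*(-2 + (-216 + 288*I)) = -12 + 5*(-218 + 288*I) = -12 + (-1090 + 1440*I) = -1102 + 1440*I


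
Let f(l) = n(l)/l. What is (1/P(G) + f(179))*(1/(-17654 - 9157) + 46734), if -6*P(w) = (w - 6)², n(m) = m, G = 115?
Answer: 14879200116875/318541491 ≈ 46710.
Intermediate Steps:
P(w) = -(-6 + w)²/6 (P(w) = -(w - 6)²/6 = -(-6 + w)²/6)
f(l) = 1 (f(l) = l/l = 1)
(1/P(G) + f(179))*(1/(-17654 - 9157) + 46734) = (1/(-(-6 + 115)²/6) + 1)*(1/(-17654 - 9157) + 46734) = (1/(-⅙*109²) + 1)*(1/(-26811) + 46734) = (1/(-⅙*11881) + 1)*(-1/26811 + 46734) = (1/(-11881/6) + 1)*(1252985273/26811) = (-6/11881 + 1)*(1252985273/26811) = (11875/11881)*(1252985273/26811) = 14879200116875/318541491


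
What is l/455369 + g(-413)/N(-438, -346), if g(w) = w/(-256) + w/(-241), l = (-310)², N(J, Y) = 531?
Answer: 54945099151/252850012416 ≈ 0.21730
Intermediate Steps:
l = 96100
g(w) = -497*w/61696 (g(w) = w*(-1/256) + w*(-1/241) = -w/256 - w/241 = -497*w/61696)
l/455369 + g(-413)/N(-438, -346) = 96100/455369 - 497/61696*(-413)/531 = 96100*(1/455369) + (205261/61696)*(1/531) = 96100/455369 + 3479/555264 = 54945099151/252850012416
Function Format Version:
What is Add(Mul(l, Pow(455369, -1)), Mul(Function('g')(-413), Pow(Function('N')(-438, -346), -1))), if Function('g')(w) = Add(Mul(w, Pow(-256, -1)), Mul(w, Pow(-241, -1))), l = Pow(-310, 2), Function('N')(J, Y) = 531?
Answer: Rational(54945099151, 252850012416) ≈ 0.21730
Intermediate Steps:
l = 96100
Function('g')(w) = Mul(Rational(-497, 61696), w) (Function('g')(w) = Add(Mul(w, Rational(-1, 256)), Mul(w, Rational(-1, 241))) = Add(Mul(Rational(-1, 256), w), Mul(Rational(-1, 241), w)) = Mul(Rational(-497, 61696), w))
Add(Mul(l, Pow(455369, -1)), Mul(Function('g')(-413), Pow(Function('N')(-438, -346), -1))) = Add(Mul(96100, Pow(455369, -1)), Mul(Mul(Rational(-497, 61696), -413), Pow(531, -1))) = Add(Mul(96100, Rational(1, 455369)), Mul(Rational(205261, 61696), Rational(1, 531))) = Add(Rational(96100, 455369), Rational(3479, 555264)) = Rational(54945099151, 252850012416)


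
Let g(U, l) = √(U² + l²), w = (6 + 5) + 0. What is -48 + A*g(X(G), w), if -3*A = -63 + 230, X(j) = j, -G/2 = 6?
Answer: -48 - 167*√265/3 ≈ -954.19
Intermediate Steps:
G = -12 (G = -2*6 = -12)
A = -167/3 (A = -(-63 + 230)/3 = -⅓*167 = -167/3 ≈ -55.667)
w = 11 (w = 11 + 0 = 11)
-48 + A*g(X(G), w) = -48 - 167*√((-12)² + 11²)/3 = -48 - 167*√(144 + 121)/3 = -48 - 167*√265/3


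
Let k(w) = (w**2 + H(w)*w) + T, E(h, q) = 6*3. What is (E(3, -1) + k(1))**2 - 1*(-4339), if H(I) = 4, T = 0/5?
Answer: 4868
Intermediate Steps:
T = 0 (T = 0*(1/5) = 0)
E(h, q) = 18
k(w) = w**2 + 4*w (k(w) = (w**2 + 4*w) + 0 = w**2 + 4*w)
(E(3, -1) + k(1))**2 - 1*(-4339) = (18 + 1*(4 + 1))**2 - 1*(-4339) = (18 + 1*5)**2 + 4339 = (18 + 5)**2 + 4339 = 23**2 + 4339 = 529 + 4339 = 4868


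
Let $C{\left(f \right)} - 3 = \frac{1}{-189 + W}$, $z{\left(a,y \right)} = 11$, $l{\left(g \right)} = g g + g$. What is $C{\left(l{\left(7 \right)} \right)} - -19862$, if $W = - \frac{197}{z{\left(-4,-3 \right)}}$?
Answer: $\frac{45212729}{2276} \approx 19865.0$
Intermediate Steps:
$l{\left(g \right)} = g + g^{2}$ ($l{\left(g \right)} = g^{2} + g = g + g^{2}$)
$W = - \frac{197}{11} \approx -17.909$
$C{\left(f \right)} = \frac{6817}{2276}$ ($C{\left(f \right)} = 3 + \frac{1}{-189 - \frac{197}{11}} = 3 + \frac{1}{- \frac{2276}{11}} = 3 - \frac{11}{2276} = \frac{6817}{2276}$)
$C{\left(l{\left(7 \right)} \right)} - -19862 = \frac{6817}{2276} - -19862 = \frac{6817}{2276} + 19862 = \frac{45212729}{2276}$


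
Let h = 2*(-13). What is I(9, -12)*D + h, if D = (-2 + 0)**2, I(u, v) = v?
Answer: -74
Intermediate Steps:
D = 4 (D = (-2)**2 = 4)
h = -26
I(9, -12)*D + h = -12*4 - 26 = -48 - 26 = -74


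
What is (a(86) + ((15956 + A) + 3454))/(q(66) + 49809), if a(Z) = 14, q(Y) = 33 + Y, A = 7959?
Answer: 27383/49908 ≈ 0.54867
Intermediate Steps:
(a(86) + ((15956 + A) + 3454))/(q(66) + 49809) = (14 + ((15956 + 7959) + 3454))/((33 + 66) + 49809) = (14 + (23915 + 3454))/(99 + 49809) = (14 + 27369)/49908 = 27383*(1/49908) = 27383/49908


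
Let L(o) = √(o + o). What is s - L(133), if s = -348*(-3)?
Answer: 1044 - √266 ≈ 1027.7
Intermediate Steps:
s = 1044 (s = -29*(-36) = 1044)
L(o) = √2*√o (L(o) = √(2*o) = √2*√o)
s - L(133) = 1044 - √2*√133 = 1044 - √266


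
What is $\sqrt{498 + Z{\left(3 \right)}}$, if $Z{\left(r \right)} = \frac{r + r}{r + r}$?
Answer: $\sqrt{499} \approx 22.338$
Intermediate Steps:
$Z{\left(r \right)} = 1$ ($Z{\left(r \right)} = \frac{2 r}{2 r} = 2 r \frac{1}{2 r} = 1$)
$\sqrt{498 + Z{\left(3 \right)}} = \sqrt{498 + 1} = \sqrt{499}$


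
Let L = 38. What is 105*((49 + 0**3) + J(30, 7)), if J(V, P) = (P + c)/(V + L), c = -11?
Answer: 87360/17 ≈ 5138.8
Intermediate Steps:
J(V, P) = (-11 + P)/(38 + V) (J(V, P) = (P - 11)/(V + 38) = (-11 + P)/(38 + V))
105*((49 + 0**3) + J(30, 7)) = 105*((49 + 0**3) + (-11 + 7)/(38 + 30)) = 105*((49 + 0) - 4/68) = 105*(49 + (1/68)*(-4)) = 105*(49 - 1/17) = 105*(832/17) = 87360/17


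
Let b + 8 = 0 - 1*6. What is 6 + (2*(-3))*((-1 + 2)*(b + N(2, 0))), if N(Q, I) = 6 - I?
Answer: 54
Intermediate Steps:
b = -14 (b = -8 + (0 - 1*6) = -8 + (0 - 6) = -8 - 6 = -14)
6 + (2*(-3))*((-1 + 2)*(b + N(2, 0))) = 6 + (2*(-3))*((-1 + 2)*(-14 + (6 - 1*0))) = 6 - 6*(-14 + (6 + 0)) = 6 - 6*(-14 + 6) = 6 - 6*(-8) = 6 + 48 = 54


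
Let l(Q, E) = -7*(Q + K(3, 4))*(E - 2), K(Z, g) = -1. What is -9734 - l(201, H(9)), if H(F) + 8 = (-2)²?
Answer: -18134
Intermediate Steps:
H(F) = -4 (H(F) = -8 + (-2)² = -8 + 4 = -4)
l(Q, E) = -7*(-1 + Q)*(-2 + E) (l(Q, E) = -7*(Q - 1)*(E - 2) = -7*(-1 + Q)*(-2 + E))
-9734 - l(201, H(9)) = -9734 - (-14 + 7*(-4) + 14*201 - 7*(-4)*201) = -9734 - (-14 - 28 + 2814 + 5628) = -9734 - 1*8400 = -9734 - 8400 = -18134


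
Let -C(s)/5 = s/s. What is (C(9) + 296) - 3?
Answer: 288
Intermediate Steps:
C(s) = -5 (C(s) = -5*s/s = -5*1 = -5)
(C(9) + 296) - 3 = (-5 + 296) - 3 = 291 - 3 = 288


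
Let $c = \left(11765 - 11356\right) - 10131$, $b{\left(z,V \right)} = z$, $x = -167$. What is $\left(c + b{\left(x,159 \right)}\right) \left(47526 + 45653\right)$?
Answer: $-921447131$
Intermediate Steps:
$c = -9722$ ($c = 409 - 10131 = -9722$)
$\left(c + b{\left(x,159 \right)}\right) \left(47526 + 45653\right) = \left(-9722 - 167\right) \left(47526 + 45653\right) = \left(-9889\right) 93179 = -921447131$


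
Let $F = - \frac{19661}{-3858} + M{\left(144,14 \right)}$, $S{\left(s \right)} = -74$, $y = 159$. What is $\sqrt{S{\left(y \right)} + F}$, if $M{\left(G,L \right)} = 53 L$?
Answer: $\frac{\sqrt{10018473690}}{3858} \approx 25.944$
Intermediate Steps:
$F = \frac{2882297}{3858}$ ($F = - \frac{19661}{-3858} + 53 \cdot 14 = \left(-19661\right) \left(- \frac{1}{3858}\right) + 742 = \frac{19661}{3858} + 742 = \frac{2882297}{3858} \approx 747.1$)
$\sqrt{S{\left(y \right)} + F} = \sqrt{-74 + \frac{2882297}{3858}} = \sqrt{\frac{2596805}{3858}} = \frac{\sqrt{10018473690}}{3858}$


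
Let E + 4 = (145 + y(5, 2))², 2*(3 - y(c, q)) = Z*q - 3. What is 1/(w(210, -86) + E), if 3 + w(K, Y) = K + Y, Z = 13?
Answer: 4/74997 ≈ 5.3335e-5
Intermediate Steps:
y(c, q) = 9/2 - 13*q/2 (y(c, q) = 3 - (13*q - 3)/2 = 3 - (-3 + 13*q)/2 = 3 + (3/2 - 13*q/2) = 9/2 - 13*q/2)
E = 74513/4 (E = -4 + (145 + (9/2 - 13/2*2))² = -4 + (145 + (9/2 - 13))² = -4 + (145 - 17/2)² = -4 + (273/2)² = -4 + 74529/4 = 74513/4 ≈ 18628.)
w(K, Y) = -3 + K + Y (w(K, Y) = -3 + (K + Y) = -3 + K + Y)
1/(w(210, -86) + E) = 1/((-3 + 210 - 86) + 74513/4) = 1/(121 + 74513/4) = 1/(74997/4) = 4/74997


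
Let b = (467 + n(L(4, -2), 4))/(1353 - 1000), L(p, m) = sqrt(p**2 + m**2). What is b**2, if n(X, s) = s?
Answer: 221841/124609 ≈ 1.7803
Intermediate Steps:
L(p, m) = sqrt(m**2 + p**2)
b = 471/353 (b = (467 + 4)/(1353 - 1000) = 471/353 ≈ 1.3343)
b**2 = (471/353)**2 = 221841/124609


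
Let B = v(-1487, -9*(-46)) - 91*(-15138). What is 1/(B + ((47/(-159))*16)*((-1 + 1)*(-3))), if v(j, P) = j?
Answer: 1/1376071 ≈ 7.2671e-7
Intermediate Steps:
B = 1376071 (B = -1487 - 91*(-15138) = -1487 + 1377558 = 1376071)
1/(B + ((47/(-159))*16)*((-1 + 1)*(-3))) = 1/(1376071 + ((47/(-159))*16)*((-1 + 1)*(-3))) = 1/(1376071 + ((47*(-1/159))*16)*(0*(-3))) = 1/(1376071 - 47/159*16*0) = 1/(1376071 - 752/159*0) = 1/(1376071 + 0) = 1/1376071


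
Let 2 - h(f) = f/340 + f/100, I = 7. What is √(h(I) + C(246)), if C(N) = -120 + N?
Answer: √3696582/170 ≈ 11.310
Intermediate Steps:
h(f) = 2 - 11*f/850 (h(f) = 2 - (f/340 + f/100) = 2 - 11*f/850)
√(h(I) + C(246)) = √((2 - 11/850*7) + (-120 + 246)) = √((2 - 77/850) + 126) = √(1623/850 + 126) = √(108723/850) = √3696582/170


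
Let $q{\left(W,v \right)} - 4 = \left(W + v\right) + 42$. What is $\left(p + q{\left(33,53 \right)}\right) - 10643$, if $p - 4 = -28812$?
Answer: $-39319$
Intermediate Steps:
$p = -28808$ ($p = 4 - 28812 = -28808$)
$q{\left(W,v \right)} = 46 + W + v$ ($q{\left(W,v \right)} = 4 + \left(\left(W + v\right) + 42\right) = 4 + \left(42 + W + v\right) = 46 + W + v$)
$\left(p + q{\left(33,53 \right)}\right) - 10643 = \left(-28808 + \left(46 + 33 + 53\right)\right) - 10643 = \left(-28808 + 132\right) - 10643 = -28676 - 10643 = -39319$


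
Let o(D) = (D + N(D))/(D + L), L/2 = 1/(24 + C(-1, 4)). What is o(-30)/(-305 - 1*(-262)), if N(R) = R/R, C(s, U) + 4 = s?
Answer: -551/24424 ≈ -0.022560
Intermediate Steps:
C(s, U) = -4 + s
N(R) = 1
L = 2/19 (L = 2/(24 + (-4 - 1)) = 2/(24 - 5) = 2/19 ≈ 0.10526)
o(D) = (1 + D)/(2/19 + D) (o(D) = (D + 1)/(D + 2/19) = (1 + D)/(2/19 + D))
o(-30)/(-305 - 1*(-262)) = (19*(1 - 30)/(2 + 19*(-30)))/(-305 - 1*(-262)) = (19*(-29)/(2 - 570))/(-305 + 262) = (19*(-29)/(-568))/(-43) = (19*(-1/568)*(-29))*(-1/43) = (551/568)*(-1/43) = -551/24424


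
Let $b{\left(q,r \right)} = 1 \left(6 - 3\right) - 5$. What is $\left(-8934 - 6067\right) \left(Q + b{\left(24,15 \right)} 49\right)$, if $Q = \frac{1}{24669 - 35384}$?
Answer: $\frac{7350497}{5} \approx 1.4701 \cdot 10^{6}$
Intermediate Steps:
$b{\left(q,r \right)} = -2$ ($b{\left(q,r \right)} = 1 \cdot 3 - 5 = 3 - 5 = -2$)
$Q = - \frac{1}{10715}$ ($Q = \frac{1}{-10715} = - \frac{1}{10715} \approx -9.3327 \cdot 10^{-5}$)
$\left(-8934 - 6067\right) \left(Q + b{\left(24,15 \right)} 49\right) = \left(-8934 - 6067\right) \left(- \frac{1}{10715} - 98\right) = - 15001 \left(- \frac{1}{10715} - 98\right) = \left(-15001\right) \left(- \frac{1050071}{10715}\right) = \frac{7350497}{5}$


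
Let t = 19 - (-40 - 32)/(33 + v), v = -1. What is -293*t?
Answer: -24905/4 ≈ -6226.3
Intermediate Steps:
t = 85/4 (t = 19 - (-40 - 32)/(33 - 1) = 19 - (-72)/32 = 19 - 1*(-9/4) = 19 + 9/4 = 85/4 ≈ 21.250)
-293*t = -293*85/4 = -24905/4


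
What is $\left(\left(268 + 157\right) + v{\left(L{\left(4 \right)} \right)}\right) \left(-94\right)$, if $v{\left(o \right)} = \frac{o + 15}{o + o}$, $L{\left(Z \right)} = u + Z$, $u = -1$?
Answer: $-40232$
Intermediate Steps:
$L{\left(Z \right)} = -1 + Z$
$v{\left(o \right)} = \frac{15 + o}{2 o}$
$\left(\left(268 + 157\right) + v{\left(L{\left(4 \right)} \right)}\right) \left(-94\right) = \left(\left(268 + 157\right) + \frac{15 + \left(-1 + 4\right)}{2 \left(-1 + 4\right)}\right) \left(-94\right) = \left(425 + \frac{15 + 3}{2 \cdot 3}\right) \left(-94\right) = \left(425 + \frac{1}{2} \cdot \frac{1}{3} \cdot 18\right) \left(-94\right) = \left(425 + 3\right) \left(-94\right) = 428 \left(-94\right) = -40232$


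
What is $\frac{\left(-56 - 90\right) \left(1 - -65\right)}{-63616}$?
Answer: $\frac{2409}{15904} \approx 0.15147$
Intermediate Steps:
$\frac{\left(-56 - 90\right) \left(1 - -65\right)}{-63616} = - 146 \left(1 + 65\right) \left(- \frac{1}{63616}\right) = \left(-146\right) 66 \left(- \frac{1}{63616}\right) = \left(-9636\right) \left(- \frac{1}{63616}\right) = \frac{2409}{15904}$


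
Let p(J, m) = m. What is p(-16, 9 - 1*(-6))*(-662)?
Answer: -9930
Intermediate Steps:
p(-16, 9 - 1*(-6))*(-662) = (9 - 1*(-6))*(-662) = (9 + 6)*(-662) = 15*(-662) = -9930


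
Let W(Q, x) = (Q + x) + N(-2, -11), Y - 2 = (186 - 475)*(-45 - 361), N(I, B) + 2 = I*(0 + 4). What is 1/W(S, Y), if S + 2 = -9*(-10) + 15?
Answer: 1/117429 ≈ 8.5158e-6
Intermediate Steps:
N(I, B) = -2 + 4*I (N(I, B) = -2 + I*(0 + 4) = -2 + I*4 = -2 + 4*I)
Y = 117336 (Y = 2 + (186 - 475)*(-45 - 361) = 2 - 289*(-406) = 2 + 117334 = 117336)
S = 103 (S = -2 + (-9*(-10) + 15) = -2 + (90 + 15) = -2 + 105 = 103)
W(Q, x) = -10 + Q + x (W(Q, x) = (Q + x) + (-2 + 4*(-2)) = (Q + x) + (-2 - 8) = (Q + x) - 10 = -10 + Q + x)
1/W(S, Y) = 1/(-10 + 103 + 117336) = 1/117429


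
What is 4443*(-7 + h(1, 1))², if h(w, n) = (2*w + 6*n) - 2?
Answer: 4443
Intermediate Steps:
h(w, n) = -2 + 2*w + 6*n
4443*(-7 + h(1, 1))² = 4443*(-7 + (-2 + 2*1 + 6*1))² = 4443*(-7 + (-2 + 2 + 6))² = 4443*(-7 + 6)² = 4443*(-1)² = 4443*1 = 4443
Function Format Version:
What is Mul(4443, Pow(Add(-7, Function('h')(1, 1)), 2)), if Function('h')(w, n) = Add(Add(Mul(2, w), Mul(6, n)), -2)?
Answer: 4443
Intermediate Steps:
Function('h')(w, n) = Add(-2, Mul(2, w), Mul(6, n))
Mul(4443, Pow(Add(-7, Function('h')(1, 1)), 2)) = Mul(4443, Pow(Add(-7, Add(-2, Mul(2, 1), Mul(6, 1))), 2)) = Mul(4443, Pow(Add(-7, Add(-2, 2, 6)), 2)) = Mul(4443, Pow(Add(-7, 6), 2)) = Mul(4443, Pow(-1, 2)) = Mul(4443, 1) = 4443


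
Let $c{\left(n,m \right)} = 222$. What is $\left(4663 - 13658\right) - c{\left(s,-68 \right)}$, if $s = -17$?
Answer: $-9217$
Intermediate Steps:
$\left(4663 - 13658\right) - c{\left(s,-68 \right)} = \left(4663 - 13658\right) - 222 = -8995 - 222 = -9217$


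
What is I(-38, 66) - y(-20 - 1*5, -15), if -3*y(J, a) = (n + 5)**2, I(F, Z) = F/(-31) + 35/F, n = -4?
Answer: 2255/3534 ≈ 0.63809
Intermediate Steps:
I(F, Z) = 35/F - F/31 (I(F, Z) = F*(-1/31) + 35/F = -F/31 + 35/F = 35/F - F/31)
y(J, a) = -1/3 (y(J, a) = -(-4 + 5)**2/3 = -1/3*1**2 = -1/3*1 = -1/3)
I(-38, 66) - y(-20 - 1*5, -15) = (35/(-38) - 1/31*(-38)) - 1*(-1/3) = (35*(-1/38) + 38/31) + 1/3 = (-35/38 + 38/31) + 1/3 = 359/1178 + 1/3 = 2255/3534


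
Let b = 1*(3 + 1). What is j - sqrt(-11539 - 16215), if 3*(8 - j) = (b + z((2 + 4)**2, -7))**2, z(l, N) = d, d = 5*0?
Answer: 8/3 - I*sqrt(27754) ≈ 2.6667 - 166.6*I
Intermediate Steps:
d = 0
z(l, N) = 0
b = 4 (b = 1*4 = 4)
j = 8/3 (j = 8 - (4 + 0)**2/3 = 8 - 1/3*4**2 = 8 - 1/3*16 = 8 - 16/3 = 8/3 ≈ 2.6667)
j - sqrt(-11539 - 16215) = 8/3 - sqrt(-11539 - 16215) = 8/3 - sqrt(-27754) = 8/3 - I*sqrt(27754)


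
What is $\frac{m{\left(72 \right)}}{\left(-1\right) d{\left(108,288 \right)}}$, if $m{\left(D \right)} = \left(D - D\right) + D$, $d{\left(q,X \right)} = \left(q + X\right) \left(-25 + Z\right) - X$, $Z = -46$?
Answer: $\frac{2}{789} \approx 0.0025349$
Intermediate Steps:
$d{\left(q,X \right)} = - 72 X - 71 q$ ($d{\left(q,X \right)} = \left(q + X\right) \left(-25 - 46\right) - X = \left(X + q\right) \left(-71\right) - X = \left(- 71 X - 71 q\right) - X = - 72 X - 71 q$)
$m{\left(D \right)} = D$ ($m{\left(D \right)} = 0 + D = D$)
$\frac{m{\left(72 \right)}}{\left(-1\right) d{\left(108,288 \right)}} = \frac{72}{\left(-1\right) \left(\left(-72\right) 288 - 7668\right)} = \frac{72}{\left(-1\right) \left(-20736 - 7668\right)} = \frac{72}{\left(-1\right) \left(-28404\right)} = \frac{72}{28404} = 72 \cdot \frac{1}{28404} = \frac{2}{789}$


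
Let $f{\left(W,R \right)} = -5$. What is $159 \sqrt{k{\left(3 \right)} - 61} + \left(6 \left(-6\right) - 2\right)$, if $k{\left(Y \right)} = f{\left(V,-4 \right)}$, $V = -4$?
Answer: $-38 + 159 i \sqrt{66} \approx -38.0 + 1291.7 i$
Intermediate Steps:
$k{\left(Y \right)} = -5$
$159 \sqrt{k{\left(3 \right)} - 61} + \left(6 \left(-6\right) - 2\right) = 159 \sqrt{-5 - 61} + \left(6 \left(-6\right) - 2\right) = 159 \sqrt{-66} - 38 = 159 i \sqrt{66} - 38 = -38 + 159 i \sqrt{66}$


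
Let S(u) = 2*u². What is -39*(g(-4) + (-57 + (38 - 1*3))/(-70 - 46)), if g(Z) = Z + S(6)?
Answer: -154245/58 ≈ -2659.4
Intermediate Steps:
g(Z) = 72 + Z (g(Z) = Z + 2*6² = Z + 2*36 = Z + 72 = 72 + Z)
-39*(g(-4) + (-57 + (38 - 1*3))/(-70 - 46)) = -39*((72 - 4) + (-57 + (38 - 1*3))/(-70 - 46)) = -39*(68 + (-57 + (38 - 3))/(-116)) = -39*(68 + (-57 + 35)*(-1/116)) = -39*(68 - 22*(-1/116)) = -39*(68 + 11/58) = -39*3955/58 = -154245/58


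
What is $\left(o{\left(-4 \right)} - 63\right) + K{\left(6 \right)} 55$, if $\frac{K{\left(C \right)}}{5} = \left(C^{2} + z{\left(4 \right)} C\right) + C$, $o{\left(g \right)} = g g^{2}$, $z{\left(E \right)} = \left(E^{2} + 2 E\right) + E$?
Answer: $57623$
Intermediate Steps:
$z{\left(E \right)} = E^{2} + 3 E$
$o{\left(g \right)} = g^{3}$
$K{\left(C \right)} = 5 C^{2} + 145 C$ ($K{\left(C \right)} = 5 \left(\left(C^{2} + 4 \left(3 + 4\right) C\right) + C\right) = 5 \left(\left(C^{2} + 4 \cdot 7 C\right) + C\right) = 5 \left(\left(C^{2} + 28 C\right) + C\right) = 5 \left(C^{2} + 29 C\right) = 5 C^{2} + 145 C$)
$\left(o{\left(-4 \right)} - 63\right) + K{\left(6 \right)} 55 = \left(\left(-4\right)^{3} - 63\right) + 5 \cdot 6 \left(29 + 6\right) 55 = \left(-64 - 63\right) + 5 \cdot 6 \cdot 35 \cdot 55 = -127 + 1050 \cdot 55 = -127 + 57750 = 57623$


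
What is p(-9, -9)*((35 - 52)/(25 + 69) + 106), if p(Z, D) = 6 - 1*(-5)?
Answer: 109417/94 ≈ 1164.0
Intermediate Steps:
p(Z, D) = 11 (p(Z, D) = 6 + 5 = 11)
p(-9, -9)*((35 - 52)/(25 + 69) + 106) = 11*((35 - 52)/(25 + 69) + 106) = 11*(-17/94 + 106) = 11*(9947/94) = 109417/94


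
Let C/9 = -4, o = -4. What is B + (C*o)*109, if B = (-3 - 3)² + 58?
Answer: 15790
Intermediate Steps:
C = -36 (C = 9*(-4) = -36)
B = 94 (B = (-6)² + 58 = 36 + 58 = 94)
B + (C*o)*109 = 94 - 36*(-4)*109 = 94 + 144*109 = 94 + 15696 = 15790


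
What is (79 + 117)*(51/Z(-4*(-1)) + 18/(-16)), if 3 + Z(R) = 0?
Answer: -7105/2 ≈ -3552.5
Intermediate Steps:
Z(R) = -3 (Z(R) = -3 + 0 = -3)
(79 + 117)*(51/Z(-4*(-1)) + 18/(-16)) = (79 + 117)*(51/(-3) + 18/(-16)) = 196*(51*(-⅓) + 18*(-1/16)) = 196*(-17 - 9/8) = 196*(-145/8) = -7105/2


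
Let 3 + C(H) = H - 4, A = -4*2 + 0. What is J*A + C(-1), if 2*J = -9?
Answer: 28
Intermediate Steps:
J = -9/2 (J = (½)*(-9) = -9/2 ≈ -4.5000)
A = -8 (A = -8 + 0 = -8)
C(H) = -7 + H (C(H) = -3 + (H - 4) = -3 + (-4 + H) = -7 + H)
J*A + C(-1) = -9/2*(-8) + (-7 - 1) = 36 - 8 = 28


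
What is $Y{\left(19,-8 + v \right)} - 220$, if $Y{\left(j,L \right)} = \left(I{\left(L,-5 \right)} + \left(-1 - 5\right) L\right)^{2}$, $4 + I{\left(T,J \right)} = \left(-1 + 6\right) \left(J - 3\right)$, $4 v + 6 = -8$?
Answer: $405$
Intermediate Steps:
$v = - \frac{7}{2}$ ($v = - \frac{3}{2} + \frac{1}{4} \left(-8\right) = - \frac{3}{2} - 2 = - \frac{7}{2} \approx -3.5$)
$I{\left(T,J \right)} = -19 + 5 J$ ($I{\left(T,J \right)} = -4 + \left(-1 + 6\right) \left(J - 3\right) = -4 + 5 \left(-3 + J\right) = -4 + \left(-15 + 5 J\right) = -19 + 5 J$)
$Y{\left(j,L \right)} = \left(-44 - 6 L\right)^{2}$ ($Y{\left(j,L \right)} = \left(\left(-19 + 5 \left(-5\right)\right) + \left(-1 - 5\right) L\right)^{2} = \left(\left(-19 - 25\right) - 6 L\right)^{2} = \left(-44 - 6 L\right)^{2}$)
$Y{\left(19,-8 + v \right)} - 220 = 4 \left(22 + 3 \left(-8 - \frac{7}{2}\right)\right)^{2} - 220 = 4 \left(22 + 3 \left(- \frac{23}{2}\right)\right)^{2} - 220 = 4 \left(22 - \frac{69}{2}\right)^{2} - 220 = 4 \left(- \frac{25}{2}\right)^{2} - 220 = 4 \cdot \frac{625}{4} - 220 = 625 - 220 = 405$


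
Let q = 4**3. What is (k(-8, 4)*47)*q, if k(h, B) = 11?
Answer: 33088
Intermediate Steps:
q = 64
(k(-8, 4)*47)*q = (11*47)*64 = 517*64 = 33088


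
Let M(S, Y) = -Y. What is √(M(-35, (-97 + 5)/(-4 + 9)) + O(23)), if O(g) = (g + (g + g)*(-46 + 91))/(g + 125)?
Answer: √4454985/370 ≈ 5.7046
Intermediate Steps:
O(g) = 91*g/(125 + g) (O(g) = (g + (2*g)*45)/(125 + g) = (g + 90*g)/(125 + g) = (91*g)/(125 + g) = 91*g/(125 + g))
√(M(-35, (-97 + 5)/(-4 + 9)) + O(23)) = √(-(-97 + 5)/(-4 + 9) + 91*23/(125 + 23)) = √(-(-92)/5 + 91*23/148) = √(-(-92)/5 + 91*23*(1/148)) = √(-1*(-92/5) + 2093/148) = √(92/5 + 2093/148) = √(24081/740) = √4454985/370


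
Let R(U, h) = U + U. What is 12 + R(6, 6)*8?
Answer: 108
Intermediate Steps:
R(U, h) = 2*U
12 + R(6, 6)*8 = 12 + (2*6)*8 = 12 + 12*8 = 12 + 96 = 108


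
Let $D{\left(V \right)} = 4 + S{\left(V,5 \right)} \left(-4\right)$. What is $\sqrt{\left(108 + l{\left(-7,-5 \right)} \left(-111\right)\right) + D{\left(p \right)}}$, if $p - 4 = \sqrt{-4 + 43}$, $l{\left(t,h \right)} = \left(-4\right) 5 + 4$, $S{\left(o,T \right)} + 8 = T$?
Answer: $10 \sqrt{19} \approx 43.589$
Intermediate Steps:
$S{\left(o,T \right)} = -8 + T$
$l{\left(t,h \right)} = -16$ ($l{\left(t,h \right)} = -20 + 4 = -16$)
$p = 4 + \sqrt{39}$ ($p = 4 + \sqrt{-4 + 43} = 4 + \sqrt{39} \approx 10.245$)
$D{\left(V \right)} = 16$ ($D{\left(V \right)} = 4 + \left(-8 + 5\right) \left(-4\right) = 4 - -12 = 4 + 12 = 16$)
$\sqrt{\left(108 + l{\left(-7,-5 \right)} \left(-111\right)\right) + D{\left(p \right)}} = \sqrt{\left(108 - -1776\right) + 16} = \sqrt{\left(108 + 1776\right) + 16} = \sqrt{1884 + 16} = \sqrt{1900} = 10 \sqrt{19}$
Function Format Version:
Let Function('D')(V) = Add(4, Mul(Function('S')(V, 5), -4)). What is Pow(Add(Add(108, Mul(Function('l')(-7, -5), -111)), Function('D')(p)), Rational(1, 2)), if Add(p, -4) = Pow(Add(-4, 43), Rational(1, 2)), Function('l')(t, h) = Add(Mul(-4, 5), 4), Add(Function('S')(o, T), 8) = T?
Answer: Mul(10, Pow(19, Rational(1, 2))) ≈ 43.589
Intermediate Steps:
Function('S')(o, T) = Add(-8, T)
Function('l')(t, h) = -16 (Function('l')(t, h) = Add(-20, 4) = -16)
p = Add(4, Pow(39, Rational(1, 2))) (p = Add(4, Pow(Add(-4, 43), Rational(1, 2))) = Add(4, Pow(39, Rational(1, 2))) ≈ 10.245)
Function('D')(V) = 16 (Function('D')(V) = Add(4, Mul(Add(-8, 5), -4)) = Add(4, Mul(-3, -4)) = Add(4, 12) = 16)
Pow(Add(Add(108, Mul(Function('l')(-7, -5), -111)), Function('D')(p)), Rational(1, 2)) = Pow(Add(Add(108, Mul(-16, -111)), 16), Rational(1, 2)) = Pow(Add(Add(108, 1776), 16), Rational(1, 2)) = Pow(Add(1884, 16), Rational(1, 2)) = Pow(1900, Rational(1, 2)) = Mul(10, Pow(19, Rational(1, 2)))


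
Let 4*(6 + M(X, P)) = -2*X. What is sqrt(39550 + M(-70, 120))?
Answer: sqrt(39579) ≈ 198.94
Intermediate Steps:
M(X, P) = -6 - X/2 (M(X, P) = -6 + (-2*X)/4 = -6 - X/2)
sqrt(39550 + M(-70, 120)) = sqrt(39550 + (-6 - 1/2*(-70))) = sqrt(39550 + (-6 + 35)) = sqrt(39550 + 29) = sqrt(39579)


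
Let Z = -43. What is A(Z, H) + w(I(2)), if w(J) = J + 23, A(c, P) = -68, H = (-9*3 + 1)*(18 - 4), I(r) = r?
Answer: -43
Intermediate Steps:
H = -364 (H = (-27 + 1)*14 = -26*14 = -364)
w(J) = 23 + J
A(Z, H) + w(I(2)) = -68 + (23 + 2) = -68 + 25 = -43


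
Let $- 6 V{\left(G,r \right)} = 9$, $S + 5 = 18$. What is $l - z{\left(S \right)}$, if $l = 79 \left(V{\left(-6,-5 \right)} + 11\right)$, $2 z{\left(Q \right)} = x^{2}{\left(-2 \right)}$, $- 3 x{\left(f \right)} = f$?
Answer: $\frac{13505}{18} \approx 750.28$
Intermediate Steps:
$S = 13$ ($S = -5 + 18 = 13$)
$x{\left(f \right)} = - \frac{f}{3}$
$V{\left(G,r \right)} = - \frac{3}{2}$ ($V{\left(G,r \right)} = \left(- \frac{1}{6}\right) 9 = - \frac{3}{2}$)
$z{\left(Q \right)} = \frac{2}{9}$ ($z{\left(Q \right)} = \frac{\left(\left(- \frac{1}{3}\right) \left(-2\right)\right)^{2}}{2} = \frac{\left(\frac{2}{3}\right)^{2}}{2} = \frac{1}{2} \cdot \frac{4}{9} = \frac{2}{9}$)
$l = \frac{1501}{2}$ ($l = 79 \left(- \frac{3}{2} + 11\right) = 79 \cdot \frac{19}{2} = \frac{1501}{2} \approx 750.5$)
$l - z{\left(S \right)} = \frac{1501}{2} - \frac{2}{9} = \frac{13505}{18}$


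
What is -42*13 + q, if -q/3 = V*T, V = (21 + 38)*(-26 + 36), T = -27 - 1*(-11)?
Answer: 27774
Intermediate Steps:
T = -16 (T = -27 + 11 = -16)
V = 590 (V = 59*10 = 590)
q = 28320 (q = -1770*(-16) = -3*(-9440) = 28320)
-42*13 + q = -42*13 + 28320 = -546 + 28320 = 27774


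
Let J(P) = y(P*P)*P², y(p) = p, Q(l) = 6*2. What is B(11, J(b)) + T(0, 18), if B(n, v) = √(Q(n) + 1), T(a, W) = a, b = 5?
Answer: √13 ≈ 3.6056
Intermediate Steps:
Q(l) = 12
J(P) = P⁴ (J(P) = (P*P)*P² = P²*P² = P⁴)
B(n, v) = √13 (B(n, v) = √(12 + 1) = √13)
B(11, J(b)) + T(0, 18) = √13 + 0 = √13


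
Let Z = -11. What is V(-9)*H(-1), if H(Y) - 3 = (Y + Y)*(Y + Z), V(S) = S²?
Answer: 2187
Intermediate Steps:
H(Y) = 3 + 2*Y*(-11 + Y) (H(Y) = 3 + (Y + Y)*(Y - 11) = 3 + (2*Y)*(-11 + Y) = 3 + 2*Y*(-11 + Y))
V(-9)*H(-1) = (-9)²*(3 - 22*(-1) + 2*(-1)²) = 81*(3 + 22 + 2*1) = 81*(3 + 22 + 2) = 81*27 = 2187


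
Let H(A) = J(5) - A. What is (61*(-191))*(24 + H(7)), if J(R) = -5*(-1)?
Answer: -256322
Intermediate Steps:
J(R) = 5
H(A) = 5 - A
(61*(-191))*(24 + H(7)) = (61*(-191))*(24 + (5 - 1*7)) = -11651*(24 + (5 - 7)) = -11651*(24 - 2) = -11651*22 = -256322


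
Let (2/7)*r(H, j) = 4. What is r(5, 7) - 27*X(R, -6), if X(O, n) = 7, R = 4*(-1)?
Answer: -175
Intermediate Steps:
r(H, j) = 14 (r(H, j) = (7/2)*4 = 14)
R = -4
r(5, 7) - 27*X(R, -6) = 14 - 27*7 = 14 - 189 = -175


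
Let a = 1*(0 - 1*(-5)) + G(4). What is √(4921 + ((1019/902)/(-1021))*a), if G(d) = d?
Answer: √4173659791639162/920942 ≈ 70.150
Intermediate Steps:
a = 9 (a = 1*(0 - 1*(-5)) + 4 = 1*(0 + 5) + 4 = 1*5 + 4 = 5 + 4 = 9)
√(4921 + ((1019/902)/(-1021))*a) = √(4921 + ((1019/902)/(-1021))*9) = √(4921 + ((1019*(1/902))*(-1/1021))*9) = √(4921 + ((1019/902)*(-1/1021))*9) = √(4921 - 1019/920942*9) = √(4921 - 9171/920942) = √(4531946411/920942) = √4173659791639162/920942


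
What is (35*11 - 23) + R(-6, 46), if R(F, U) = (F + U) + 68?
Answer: 470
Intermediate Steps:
R(F, U) = 68 + F + U
(35*11 - 23) + R(-6, 46) = (35*11 - 23) + (68 - 6 + 46) = (385 - 23) + 108 = 362 + 108 = 470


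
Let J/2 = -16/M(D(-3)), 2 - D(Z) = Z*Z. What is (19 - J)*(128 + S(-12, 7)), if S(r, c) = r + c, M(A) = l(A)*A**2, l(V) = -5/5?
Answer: 110577/49 ≈ 2256.7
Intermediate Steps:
l(V) = -1 (l(V) = -5*1/5 = -1)
D(Z) = 2 - Z**2 (D(Z) = 2 - Z*Z = 2 - Z**2)
M(A) = -A**2
S(r, c) = c + r
J = 32/49 (J = 2*(-16*(-1/(2 - 1*(-3)**2)**2)) = 2*(-16*(-1/(2 - 1*9)**2)) = 2*(-16*(-1/(2 - 9)**2)) = 2*(-16/((-1*(-7)**2))) = 2*(-16/((-1*49))) = 2*(-16/(-49)) = 2*(-16*(-1/49)) = 2*(16/49) = 32/49 ≈ 0.65306)
(19 - J)*(128 + S(-12, 7)) = (19 - 1*32/49)*(128 + (7 - 12)) = (19 - 32/49)*(128 - 5) = (899/49)*123 = 110577/49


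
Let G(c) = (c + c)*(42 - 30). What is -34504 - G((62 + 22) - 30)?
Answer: -35800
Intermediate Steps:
G(c) = 24*c (G(c) = (2*c)*12 = 24*c)
-34504 - G((62 + 22) - 30) = -34504 - 24*((62 + 22) - 30) = -34504 - 24*(84 - 30) = -34504 - 24*54 = -34504 - 1*1296 = -34504 - 1296 = -35800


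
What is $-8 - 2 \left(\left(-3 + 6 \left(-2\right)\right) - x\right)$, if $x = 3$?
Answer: $28$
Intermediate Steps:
$-8 - 2 \left(\left(-3 + 6 \left(-2\right)\right) - x\right) = -8 - 2 \left(\left(-3 + 6 \left(-2\right)\right) - 3\right) = -8 - 2 \left(\left(-3 - 12\right) - 3\right) = -8 - 2 \left(-15 - 3\right) = -8 - -36 = -8 + 36 = 28$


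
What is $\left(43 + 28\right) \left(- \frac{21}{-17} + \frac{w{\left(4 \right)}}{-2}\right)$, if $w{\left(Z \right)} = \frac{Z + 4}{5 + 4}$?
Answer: $\frac{8591}{153} \approx 56.15$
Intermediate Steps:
$w{\left(Z \right)} = \frac{4}{9} + \frac{Z}{9}$ ($w{\left(Z \right)} = \frac{4 + Z}{9} = \left(4 + Z\right) \frac{1}{9} = \frac{4}{9} + \frac{Z}{9}$)
$\left(43 + 28\right) \left(- \frac{21}{-17} + \frac{w{\left(4 \right)}}{-2}\right) = \left(43 + 28\right) \left(- \frac{21}{-17} + \frac{\frac{4}{9} + \frac{1}{9} \cdot 4}{-2}\right) = 71 \left(\left(-21\right) \left(- \frac{1}{17}\right) + \left(\frac{4}{9} + \frac{4}{9}\right) \left(- \frac{1}{2}\right)\right) = 71 \left(\frac{21}{17} + \frac{8}{9} \left(- \frac{1}{2}\right)\right) = 71 \left(\frac{21}{17} - \frac{4}{9}\right) = 71 \cdot \frac{121}{153} = \frac{8591}{153}$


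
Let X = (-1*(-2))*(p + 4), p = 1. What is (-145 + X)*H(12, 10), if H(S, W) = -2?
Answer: 270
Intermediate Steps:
X = 10 (X = (-1*(-2))*(1 + 4) = 2*5 = 10)
(-145 + X)*H(12, 10) = (-145 + 10)*(-2) = -135*(-2) = 270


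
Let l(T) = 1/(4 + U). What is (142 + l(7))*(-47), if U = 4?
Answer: -53439/8 ≈ -6679.9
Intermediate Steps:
l(T) = ⅛ (l(T) = 1/(4 + 4) = 1/8 = ⅛)
(142 + l(7))*(-47) = (142 + ⅛)*(-47) = (1137/8)*(-47) = -53439/8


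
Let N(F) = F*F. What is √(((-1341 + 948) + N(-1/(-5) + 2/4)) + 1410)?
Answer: √101749/10 ≈ 31.898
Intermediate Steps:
N(F) = F²
√(((-1341 + 948) + N(-1/(-5) + 2/4)) + 1410) = √(((-1341 + 948) + (-1/(-5) + 2/4)²) + 1410) = √((-393 + (-1*(-⅕) + 2*(¼))²) + 1410) = √((-393 + (⅕ + ½)²) + 1410) = √((-393 + (7/10)²) + 1410) = √((-393 + 49/100) + 1410) = √(-39251/100 + 1410) = √(101749/100) = √101749/10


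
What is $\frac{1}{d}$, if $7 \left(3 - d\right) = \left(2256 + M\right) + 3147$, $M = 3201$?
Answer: $- \frac{7}{8583} \approx -0.00081557$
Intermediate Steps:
$d = - \frac{8583}{7}$ ($d = 3 - \frac{\left(2256 + 3201\right) + 3147}{7} = 3 - \frac{5457 + 3147}{7} = 3 - \frac{8604}{7} = - \frac{8583}{7} \approx -1226.1$)
$\frac{1}{d} = \frac{1}{- \frac{8583}{7}} = - \frac{7}{8583}$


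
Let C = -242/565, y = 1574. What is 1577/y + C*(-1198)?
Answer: 457218789/889310 ≈ 514.13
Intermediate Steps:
C = -242/565 (C = -242*1/565 = -242/565 ≈ -0.42832)
1577/y + C*(-1198) = 1577/1574 - 242/565*(-1198) = 1577*(1/1574) + 289916/565 = 1577/1574 + 289916/565 = 457218789/889310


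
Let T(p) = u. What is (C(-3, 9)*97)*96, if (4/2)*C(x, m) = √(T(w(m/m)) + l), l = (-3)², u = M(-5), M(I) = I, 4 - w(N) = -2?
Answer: 9312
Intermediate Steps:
w(N) = 6 (w(N) = 4 - 1*(-2) = 4 + 2 = 6)
u = -5
T(p) = -5
l = 9
C(x, m) = 1 (C(x, m) = √(-5 + 9)/2 = √4/2 = (½)*2 = 1)
(C(-3, 9)*97)*96 = (1*97)*96 = 97*96 = 9312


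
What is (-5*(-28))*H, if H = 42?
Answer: 5880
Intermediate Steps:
(-5*(-28))*H = -5*(-28)*42 = 140*42 = 5880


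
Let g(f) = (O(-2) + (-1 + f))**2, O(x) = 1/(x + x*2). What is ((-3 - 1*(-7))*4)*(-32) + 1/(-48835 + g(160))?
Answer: -435123748/849851 ≈ -512.00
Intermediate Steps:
O(x) = 1/(3*x) (O(x) = 1/(x + 2*x) = 1/(3*x))
g(f) = (-7/6 + f)**2 (g(f) = ((1/3)/(-2) + (-1 + f))**2 = ((1/3)*(-1/2) + (-1 + f))**2 = (-1/6 + (-1 + f))**2 = (-7/6 + f)**2)
((-3 - 1*(-7))*4)*(-32) + 1/(-48835 + g(160)) = ((-3 - 1*(-7))*4)*(-32) + 1/(-48835 + (-7 + 6*160)**2/36) = ((-3 + 7)*4)*(-32) + 1/(-48835 + (-7 + 960)**2/36) = (4*4)*(-32) + 1/(-48835 + (1/36)*953**2) = 16*(-32) + 1/(-48835 + (1/36)*908209) = -512 + 1/(-48835 + 908209/36) = -512 + 1/(-849851/36) = -512 - 36/849851 = -435123748/849851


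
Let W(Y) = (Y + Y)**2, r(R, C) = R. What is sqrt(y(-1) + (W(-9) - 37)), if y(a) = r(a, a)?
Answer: sqrt(286) ≈ 16.912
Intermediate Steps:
W(Y) = 4*Y**2 (W(Y) = (2*Y)**2 = 4*Y**2)
y(a) = a
sqrt(y(-1) + (W(-9) - 37)) = sqrt(-1 + (4*(-9)**2 - 37)) = sqrt(-1 + (4*81 - 37)) = sqrt(-1 + (324 - 37)) = sqrt(-1 + 287) = sqrt(286)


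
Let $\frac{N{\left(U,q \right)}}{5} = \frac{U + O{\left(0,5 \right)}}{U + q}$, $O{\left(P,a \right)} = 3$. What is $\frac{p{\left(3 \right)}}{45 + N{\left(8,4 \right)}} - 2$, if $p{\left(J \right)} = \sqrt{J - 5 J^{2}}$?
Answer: $-2 + \frac{12 i \sqrt{42}}{595} \approx -2.0 + 0.1307 i$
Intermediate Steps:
$N{\left(U,q \right)} = \frac{5 \left(3 + U\right)}{U + q}$ ($N{\left(U,q \right)} = 5 \frac{U + 3}{U + q} = 5 \frac{3 + U}{U + q} = \frac{5 \left(3 + U\right)}{U + q}$)
$\frac{p{\left(3 \right)}}{45 + N{\left(8,4 \right)}} - 2 = \frac{\sqrt{3 \left(1 - 15\right)}}{45 + \frac{5 \left(3 + 8\right)}{8 + 4}} - 2 = \frac{\sqrt{3 \left(1 - 15\right)}}{45 + 5 \cdot \frac{1}{12} \cdot 11} - 2 = \frac{\sqrt{3 \left(-14\right)}}{45 + 5 \cdot \frac{1}{12} \cdot 11} - 2 = \frac{\sqrt{-42}}{45 + \frac{55}{12}} - 2 = \frac{i \sqrt{42}}{\frac{595}{12}} - 2 = i \sqrt{42} \cdot \frac{12}{595} - 2 = \frac{12 i \sqrt{42}}{595} - 2 = -2 + \frac{12 i \sqrt{42}}{595}$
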